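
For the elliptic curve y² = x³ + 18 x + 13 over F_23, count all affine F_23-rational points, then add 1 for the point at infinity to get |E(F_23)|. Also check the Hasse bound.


Affine points = {(0, 6), (0, 17), (1, 3), (1, 20), (3, 5), (3, 18), (8, 5), (8, 18), (11, 1), (11, 22), (12, 5), (12, 18), (13, 11), (13, 12), (15, 1), (15, 22), (16, 2), (16, 21), (20, 1), (20, 22)}; affine count = 20; |E(F_23)| = 21.

Discriminant check: Δ ∝ 4a³ + 27b² = 4·18³ + 27·13² = 4·5832 + 27·169 ≡ 15 (mod 23). Nonzero ⇒ E is nonsingular.
For each x ∈ F_23, compute rhs = x³ + 18·x + 13 mod 23, then count y ∈ F_23 with y² ≡ rhs.
  x = 0: rhs = 13, matching y values: 6, 17 (2 points).
  x = 1: rhs = 9, matching y values: 3, 20 (2 points).
  x = 2: rhs = 11, matching y values: none (0 points).
  x = 3: rhs = 2, matching y values: 5, 18 (2 points).
  x = 4: rhs = 11, matching y values: none (0 points).
  x = 5: rhs = 21, matching y values: none (0 points).
  x = 6: rhs = 15, matching y values: none (0 points).
  x = 7: rhs = 22, matching y values: none (0 points).
  x = 8: rhs = 2, matching y values: 5, 18 (2 points).
  x = 9: rhs = 7, matching y values: none (0 points).
  x = 10: rhs = 20, matching y values: none (0 points).
  x = 11: rhs = 1, matching y values: 1, 22 (2 points).
  x = 12: rhs = 2, matching y values: 5, 18 (2 points).
  x = 13: rhs = 6, matching y values: 11, 12 (2 points).
  x = 14: rhs = 19, matching y values: none (0 points).
  x = 15: rhs = 1, matching y values: 1, 22 (2 points).
  x = 16: rhs = 4, matching y values: 2, 21 (2 points).
  x = 17: rhs = 11, matching y values: none (0 points).
  x = 18: rhs = 5, matching y values: none (0 points).
  x = 19: rhs = 15, matching y values: none (0 points).
  x = 20: rhs = 1, matching y values: 1, 22 (2 points).
  x = 21: rhs = 15, matching y values: none (0 points).
  x = 22: rhs = 17, matching y values: none (0 points).
Total affine count: 20.
Full point count |E(F_23)| = 20 + 1 = 21.
Hasse bound: |21 − (23+1)| = |-3| = 3 ≤ 2√23 ≈ 9.5917 ✓.


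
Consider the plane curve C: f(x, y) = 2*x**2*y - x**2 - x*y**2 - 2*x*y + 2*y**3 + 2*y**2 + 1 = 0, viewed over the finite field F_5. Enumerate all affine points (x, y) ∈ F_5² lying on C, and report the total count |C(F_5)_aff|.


Affine F_5-points: {(0, 1), (0, 2), (1, 0), (1, 2), (3, 1), (4, 0)}; count = 6.

For each of the 25 pairs (x, y) ∈ F_5², evaluate f(x, y) mod 5. Record the zeros.
  x = 0: [0↦1, 1↦0, 2↦0, 3↦3, 4↦1]  zeros at y ∈ {1, 2}
  x = 1: [0↦0, 1↦3, 2↦0, 3↦3, 4↦4]  zeros at y ∈ {0, 2}
  x = 2: [0↦2, 1↦3, 2↦1, 3↦3, 4↦1]  zeros at y ∈ ∅
  x = 3: [0↦2, 1↦0, 2↦3, 3↦3, 4↦2]  zeros at y ∈ {1}
  x = 4: [0↦0, 1↦4, 2↦1, 3↦3, 4↦2]  zeros at y ∈ {0}
Collecting zeros: affine points = {(0, 1), (0, 2), (1, 0), (1, 2), (3, 1), (4, 0)}.
Total count |C(F_5)_aff| = 6.


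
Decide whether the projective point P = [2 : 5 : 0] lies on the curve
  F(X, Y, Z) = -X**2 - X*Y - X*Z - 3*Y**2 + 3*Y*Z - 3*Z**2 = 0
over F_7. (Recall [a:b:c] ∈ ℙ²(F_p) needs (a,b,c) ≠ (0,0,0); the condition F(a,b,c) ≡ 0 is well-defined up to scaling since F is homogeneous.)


F(2,5,0) ≡ 2 (mod 7); P is NOT on the curve.

Evaluate F(2, 5, 0) term-by-term (mod 7).
  -X**2 ↦ -1·4·1·1 = -4
  -X*Y ↦ -1·2·5·1 = -10
  -X*Z ↦ -1·2·1·0 = 0
  -3*Y**2 ↦ -3·1·25·1 = -75
  3*Y*Z ↦ 3·1·5·0 = 0
  -3*Z**2 ↦ -3·1·1·0 = 0
Sum: F(2, 5, 0) = (-4) + (-10) + (0) + (-75) + (0) + (0) = -89.
Reducing mod 7: -89 ≡ 2 (mod 7).
Since F(a, b, c) ≡ 2 ≠ 0 (mod 7), P does NOT lie on the curve.


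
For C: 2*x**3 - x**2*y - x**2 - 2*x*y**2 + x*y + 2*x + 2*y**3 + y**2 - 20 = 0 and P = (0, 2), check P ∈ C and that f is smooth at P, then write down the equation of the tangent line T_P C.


Tangent line at P: -4*x + 28*y - 56 = 0.

Step 1: f(0, 2) = 0, so P lies on C.
Step 2: partial derivatives
  f_x(x, y) = 6*x**2 - 2*x*y - 2*x - 2*y**2 + y + 2, f_y(x, y) = -x**2 - 4*x*y + x + 6*y**2 + 2*y.
  f_x(P) = -4, f_y(P) = 28 (gradient nonzero, so P is smooth).
Step 3: tangent line at P: -4·(x − 0) + 28·(y − 2) = 0.
Expanding: -4*x + 28*y - 56 = 0.


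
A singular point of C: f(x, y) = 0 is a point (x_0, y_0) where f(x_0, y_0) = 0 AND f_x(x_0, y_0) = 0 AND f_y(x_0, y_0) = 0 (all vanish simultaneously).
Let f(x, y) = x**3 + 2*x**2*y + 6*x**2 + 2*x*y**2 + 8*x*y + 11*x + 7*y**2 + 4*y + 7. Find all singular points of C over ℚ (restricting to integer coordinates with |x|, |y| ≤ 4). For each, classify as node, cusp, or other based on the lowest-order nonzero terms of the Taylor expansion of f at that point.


Singular points: {(-3, 1)}; classification: node.

Compute partial derivatives:
  f_x = 3*x**2 + 4*x*y + 12*x + 2*y**2 + 8*y + 11.
  f_y = 2*x**2 + 4*x*y + 8*x + 14*y + 4.
Scan x_0 ∈ {−4, ..., 4}. For each x_0, f_y(x_0, y) is a polynomial in y; find its integer roots y ∈ {−4, ..., 4}, then test f_x and f at those candidates.
  x = -4: f_y(-4, y) = 4 - 2*y; vanishes at y ∈ {2}. (-4, 2): f_x = 3 ≠ 0.
  x = -3: f_y(-3, y) = 2*y - 2; vanishes at y ∈ {1}. (-3, 1): f_x = 0, f = 0 — SINGULAR.
  x = -2: f_y(-2, y) = 6*y - 4; no integer root y with |y| ≤ 4.
  x = -1: f_y(-1, y) = 10*y - 2; no integer root y with |y| ≤ 4.
  x = 0: f_y(0, y) = 14*y + 4; no integer root y with |y| ≤ 4.
  x = 1: f_y(1, y) = 18*y + 14; no integer root y with |y| ≤ 4.
  x = 2: f_y(2, y) = 22*y + 28; no integer root y with |y| ≤ 4.
  x = 3: f_y(3, y) = 26*y + 46; no integer root y with |y| ≤ 4.
  x = 4: f_y(4, y) = 30*y + 68; no integer root y with |y| ≤ 4.
Only singular point on the grid: (-3, 1).
Classify: substitute x = -3 + u, y = 1 + v and expand: f = u**3 + 2*u**2*v - u**2 + 2*u*v**2 + v**2.
No constant or linear terms (consistent with a singular point). Quadratic part: -u**2 + v**2. Cubic part: u**3 + 2*u**2*v + 2*u*v**2.
The quadratic part v**2 - u**2 = (v − u)(v + u) splits into two distinct linear factors, so there are two distinct tangent lines y − 1 = ±(x − -3) — this is a node (ordinary double point).
Classification: node.


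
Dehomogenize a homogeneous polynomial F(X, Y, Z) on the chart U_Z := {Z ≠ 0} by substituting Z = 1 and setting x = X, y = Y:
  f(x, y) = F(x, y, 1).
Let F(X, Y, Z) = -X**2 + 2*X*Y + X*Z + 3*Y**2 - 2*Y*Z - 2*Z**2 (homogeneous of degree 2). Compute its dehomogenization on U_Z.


f(x, y) = -x**2 + 2*x*y + x + 3*y**2 - 2*y - 2

On U_Z we set Z = 1. Each monomial c·X^i·Y^j·Z^k in F becomes c·x^i·y^j·1^k = c·x^i·y^j.
Substituting Z = 1: F(X, Y, 1) = -x**2 + 2*x*y + x + 3*y**2 - 2*y - 2.
Note: deg(f) ≤ deg(F) = 2; strict inequality happens when F is divisible by Z (lost terms).


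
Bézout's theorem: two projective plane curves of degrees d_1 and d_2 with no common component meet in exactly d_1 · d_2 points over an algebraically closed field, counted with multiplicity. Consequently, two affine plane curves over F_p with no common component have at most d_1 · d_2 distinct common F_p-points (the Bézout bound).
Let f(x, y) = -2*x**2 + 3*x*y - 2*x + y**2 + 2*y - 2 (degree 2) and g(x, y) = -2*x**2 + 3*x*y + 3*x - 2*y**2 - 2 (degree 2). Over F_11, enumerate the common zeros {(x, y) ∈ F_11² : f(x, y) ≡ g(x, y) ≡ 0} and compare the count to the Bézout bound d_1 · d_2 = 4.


Common zeros: {(1, 1)}; count = 1; Bézout bound = 4.

deg(f) = 2, deg(g) = 2, so Bézout bound = 4.
Scan x ∈ F_11. For each x, list the y ∈ F_11 with f(x, y) ≡ 0 and those with g(x, y) ≡ 0 (mod 11); the common zeros in that column are the intersection.
  x = 0: f ≡ 0 at y ∈ {4, 5}; g ≡ 0 at y ∈ ∅; common: ∅.
  x = 1: f ≡ 0 at y ∈ {1, 5}; g ≡ 0 at y ∈ {1, 6}; common: {1}.
  x = 2: f ≡ 0 at y ∈ ∅; g ≡ 0 at y ∈ {1, 2}; common: ∅.
  x = 3: f ≡ 0 at y ∈ {2, 9}; g ≡ 0 at y ∈ {0, 10}; common: ∅.
  x = 4: f ≡ 0 at y ∈ {9, 10}; g ≡ 0 at y ∈ {0, 6}; common: ∅.
  x = 5: f ≡ 0 at y ∈ {1, 4}; g ≡ 0 at y ∈ ∅; common: ∅.
  x = 6: f ≡ 0 at y ∈ ∅; g ≡ 0 at y ∈ ∅; common: ∅.
  x = 7: f ≡ 0 at y ∈ ∅; g ≡ 0 at y ∈ ∅; common: ∅.
  x = 8: f ≡ 0 at y ∈ ∅; g ≡ 0 at y ∈ {2, 10}; common: ∅.
  x = 9: f ≡ 0 at y ∈ ∅; g ≡ 0 at y ∈ ∅; common: ∅.
  x = 10: f ≡ 0 at y ∈ {2, 10}; g ≡ 0 at y ∈ ∅; common: ∅.
Collecting: common zeros = {(1, 1)}, so the count is 1.
Comparison with the Bézout bound: 1 ≤ 4 = deg(f)·deg(g), as expected for curves with no common component (the affine F_11-count falls short of the bound because intersections may lie at infinity, over extension fields, or carry multiplicity).


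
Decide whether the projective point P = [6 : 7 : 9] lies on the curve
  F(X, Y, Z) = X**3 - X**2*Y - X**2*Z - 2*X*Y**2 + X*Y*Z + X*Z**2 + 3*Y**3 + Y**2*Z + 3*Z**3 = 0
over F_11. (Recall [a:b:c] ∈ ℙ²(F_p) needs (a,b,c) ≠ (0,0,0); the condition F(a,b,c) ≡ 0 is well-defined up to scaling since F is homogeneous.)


F(6,7,9) ≡ 9 (mod 11); P is NOT on the curve.

Evaluate F(6, 7, 9) term-by-term (mod 11).
  X**3 ↦ 1·216·1·1 = 216
  -X**2*Y ↦ -1·36·7·1 = -252
  -X**2*Z ↦ -1·36·1·9 = -324
  -2*X*Y**2 ↦ -2·6·49·1 = -588
  X*Y*Z ↦ 1·6·7·9 = 378
  X*Z**2 ↦ 1·6·1·81 = 486
  3*Y**3 ↦ 3·1·343·1 = 1029
  Y**2*Z ↦ 1·1·49·9 = 441
  3*Z**3 ↦ 3·1·1·729 = 2187
Sum: F(6, 7, 9) = (216) + (-252) + (-324) + (-588) + (378) + (486) + (1029) + (441) + (2187) = 3573.
Reducing mod 11: 3573 ≡ 9 (mod 11).
Since F(a, b, c) ≡ 9 ≠ 0 (mod 11), P does NOT lie on the curve.


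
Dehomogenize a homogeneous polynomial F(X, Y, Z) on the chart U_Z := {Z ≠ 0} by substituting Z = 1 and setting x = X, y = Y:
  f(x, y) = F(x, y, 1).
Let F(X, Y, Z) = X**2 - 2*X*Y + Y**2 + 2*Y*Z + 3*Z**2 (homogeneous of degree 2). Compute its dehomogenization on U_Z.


f(x, y) = x**2 - 2*x*y + y**2 + 2*y + 3

On U_Z we set Z = 1. Each monomial c·X^i·Y^j·Z^k in F becomes c·x^i·y^j·1^k = c·x^i·y^j.
Substituting Z = 1: F(X, Y, 1) = x**2 - 2*x*y + y**2 + 2*y + 3.
Note: deg(f) ≤ deg(F) = 2; strict inequality happens when F is divisible by Z (lost terms).


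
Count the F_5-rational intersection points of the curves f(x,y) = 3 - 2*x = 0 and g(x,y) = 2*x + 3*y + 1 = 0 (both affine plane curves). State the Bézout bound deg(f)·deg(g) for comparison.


Common zeros: {(4, 2)}; count = 1; Bézout bound = 1.

deg(f) = 1, deg(g) = 1, so Bézout bound = 1.
Scan x ∈ F_5. For each x, list the y ∈ F_5 with f(x, y) ≡ 0 and those with g(x, y) ≡ 0 (mod 5); the common zeros in that column are the intersection.
  x = 0: f ≡ 0 at y ∈ ∅; g ≡ 0 at y ∈ {3}; common: ∅.
  x = 1: f ≡ 0 at y ∈ ∅; g ≡ 0 at y ∈ {4}; common: ∅.
  x = 2: f ≡ 0 at y ∈ ∅; g ≡ 0 at y ∈ {0}; common: ∅.
  x = 3: f ≡ 0 at y ∈ ∅; g ≡ 0 at y ∈ {1}; common: ∅.
  x = 4: f ≡ 0 at y ∈ {0, 1, 2, 3, 4}; g ≡ 0 at y ∈ {2}; common: {2}.
Collecting: common zeros = {(4, 2)}, so the count is 1.
Comparison with the Bézout bound: 1 ≤ 1 = deg(f)·deg(g), as expected for curves with no common component (the bound is attained).


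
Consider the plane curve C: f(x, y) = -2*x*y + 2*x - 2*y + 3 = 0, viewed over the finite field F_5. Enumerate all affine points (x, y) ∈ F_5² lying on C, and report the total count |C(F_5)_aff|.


Affine F_5-points: {(0, 4), (1, 0), (2, 2), (3, 3)}; count = 4.

For each of the 25 pairs (x, y) ∈ F_5², evaluate f(x, y) mod 5. Record the zeros.
  x = 0: [0↦3, 1↦1, 2↦4, 3↦2, 4↦0]  zeros at y ∈ {4}
  x = 1: [0↦0, 1↦1, 2↦2, 3↦3, 4↦4]  zeros at y ∈ {0}
  x = 2: [0↦2, 1↦1, 2↦0, 3↦4, 4↦3]  zeros at y ∈ {2}
  x = 3: [0↦4, 1↦1, 2↦3, 3↦0, 4↦2]  zeros at y ∈ {3}
  x = 4: [0↦1, 1↦1, 2↦1, 3↦1, 4↦1]  zeros at y ∈ ∅
Collecting zeros: affine points = {(0, 4), (1, 0), (2, 2), (3, 3)}.
Total count |C(F_5)_aff| = 4.


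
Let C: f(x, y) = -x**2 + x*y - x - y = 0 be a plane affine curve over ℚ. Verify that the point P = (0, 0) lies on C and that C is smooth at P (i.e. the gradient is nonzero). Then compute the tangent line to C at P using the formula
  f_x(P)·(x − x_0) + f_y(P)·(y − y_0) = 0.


Tangent line at P: -x - y = 0.

Step 1: f(0, 0) = 0, so P lies on C.
Step 2: partial derivatives
  f_x(x, y) = -2*x + y - 1, f_y(x, y) = x - 1.
  f_x(P) = -1, f_y(P) = -1 (gradient nonzero, so P is smooth).
Step 3: tangent line at P: -1·(x − 0) + -1·(y − 0) = 0.
Expanding: -x - y = 0.


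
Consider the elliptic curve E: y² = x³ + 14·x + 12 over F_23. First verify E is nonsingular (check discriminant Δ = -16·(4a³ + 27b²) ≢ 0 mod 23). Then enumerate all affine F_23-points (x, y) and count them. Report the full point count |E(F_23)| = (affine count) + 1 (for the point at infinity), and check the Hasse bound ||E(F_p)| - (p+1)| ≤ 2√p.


Affine points = {(0, 9), (0, 14), (1, 2), (1, 21), (2, 5), (2, 18), (3, 9), (3, 14), (5, 0), (6, 6), (6, 17), (7, 4), (7, 19), (9, 4), (9, 19), (10, 5), (10, 18), (11, 5), (11, 18), (14, 10), (14, 13), (15, 3), (15, 20), (16, 10), (16, 13), (18, 1), (18, 22), (20, 9), (20, 14)}; affine count = 29; |E(F_23)| = 30.

Discriminant check: Δ ∝ 4a³ + 27b² = 4·14³ + 27·12² = 4·2744 + 27·144 ≡ 6 (mod 23). Nonzero ⇒ E is nonsingular.
For each x ∈ F_23, compute rhs = x³ + 14·x + 12 mod 23, then count y ∈ F_23 with y² ≡ rhs.
  x = 0: rhs = 12, matching y values: 9, 14 (2 points).
  x = 1: rhs = 4, matching y values: 2, 21 (2 points).
  x = 2: rhs = 2, matching y values: 5, 18 (2 points).
  x = 3: rhs = 12, matching y values: 9, 14 (2 points).
  x = 4: rhs = 17, matching y values: none (0 points).
  x = 5: rhs = 0, matching y values: 0 (1 points).
  x = 6: rhs = 13, matching y values: 6, 17 (2 points).
  x = 7: rhs = 16, matching y values: 4, 19 (2 points).
  x = 8: rhs = 15, matching y values: none (0 points).
  x = 9: rhs = 16, matching y values: 4, 19 (2 points).
  x = 10: rhs = 2, matching y values: 5, 18 (2 points).
  x = 11: rhs = 2, matching y values: 5, 18 (2 points).
  x = 12: rhs = 22, matching y values: none (0 points).
  x = 13: rhs = 22, matching y values: none (0 points).
  x = 14: rhs = 8, matching y values: 10, 13 (2 points).
  x = 15: rhs = 9, matching y values: 3, 20 (2 points).
  x = 16: rhs = 8, matching y values: 10, 13 (2 points).
  x = 17: rhs = 11, matching y values: none (0 points).
  x = 18: rhs = 1, matching y values: 1, 22 (2 points).
  x = 19: rhs = 7, matching y values: none (0 points).
  x = 20: rhs = 12, matching y values: 9, 14 (2 points).
  x = 21: rhs = 22, matching y values: none (0 points).
  x = 22: rhs = 20, matching y values: none (0 points).
Total affine count: 29.
Full point count |E(F_23)| = 29 + 1 = 30.
Hasse bound: |30 − (23+1)| = |6| = 6 ≤ 2√23 ≈ 9.5917 ✓.


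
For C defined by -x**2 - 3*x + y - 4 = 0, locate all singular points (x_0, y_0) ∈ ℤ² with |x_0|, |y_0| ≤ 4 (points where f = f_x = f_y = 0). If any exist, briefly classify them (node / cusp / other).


No singular points in the scanned grid; C is smooth there.

Compute partial derivatives:
  f_x = -2*x - 3.
  f_y = 1.
f_y = 1 is a nonzero constant, so f_y never vanishes: no point (x, y) can satisfy f = f_x = f_y = 0. In particular no (x, y) ∈ {−4, ..., 4}² is singular; the curve is smooth.


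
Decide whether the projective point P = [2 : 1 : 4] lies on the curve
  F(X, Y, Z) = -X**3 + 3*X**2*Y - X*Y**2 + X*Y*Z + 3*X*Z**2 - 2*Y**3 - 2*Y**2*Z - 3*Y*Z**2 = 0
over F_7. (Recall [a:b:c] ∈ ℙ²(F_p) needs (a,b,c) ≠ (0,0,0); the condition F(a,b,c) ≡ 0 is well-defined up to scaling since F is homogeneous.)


F(2,1,4) ≡ 6 (mod 7); P is NOT on the curve.

Evaluate F(2, 1, 4) term-by-term (mod 7).
  -X**3 ↦ -1·8·1·1 = -8
  3*X**2*Y ↦ 3·4·1·1 = 12
  -X*Y**2 ↦ -1·2·1·1 = -2
  X*Y*Z ↦ 1·2·1·4 = 8
  3*X*Z**2 ↦ 3·2·1·16 = 96
  -2*Y**3 ↦ -2·1·1·1 = -2
  -2*Y**2*Z ↦ -2·1·1·4 = -8
  -3*Y*Z**2 ↦ -3·1·1·16 = -48
Sum: F(2, 1, 4) = (-8) + (12) + (-2) + (8) + (96) + (-2) + (-8) + (-48) = 48.
Reducing mod 7: 48 ≡ 6 (mod 7).
Since F(a, b, c) ≡ 6 ≠ 0 (mod 7), P does NOT lie on the curve.


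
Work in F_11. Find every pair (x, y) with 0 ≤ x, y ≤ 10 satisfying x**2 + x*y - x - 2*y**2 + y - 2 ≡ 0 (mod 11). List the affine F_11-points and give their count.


Affine F_11-points: {(2, 0), (2, 7), (3, 6), (3, 7), (5, 1), (5, 2), (6, 1), (6, 8), (9, 8), (10, 0)}; count = 10.

For each of the 121 pairs (x, y) ∈ F_11², evaluate f(x, y) mod 11. Record the zeros.
  x = 0: [0↦9, 1↦8, 2↦3, 3↦5, 4↦3, 5↦8, 6↦9, 7↦6, 8↦10, 9↦10, 10↦6]  zeros at y ∈ ∅
  x = 1: [0↦9, 1↦9, 2↦5, 3↦8, 4↦7, 5↦2, 6↦4, 7↦2, 8↦7, 9↦8, 10↦5]  zeros at y ∈ ∅
  x = 2: [0↦0, 1↦1, 2↦9, 3↦2, 4↦2, 5↦9, 6↦1, 7↦0, 8↦6, 9↦8, 10↦6]  zeros at y ∈ {0, 7}
  x = 3: [0↦4, 1↦6, 2↦4, 3↦9, 4↦10, 5↦7, 6↦0, 7↦0, 8↦7, 9↦10, 10↦9]  zeros at y ∈ {6, 7}
  x = 4: [0↦10, 1↦2, 2↦1, 3↦7, 4↦9, 5↦7, 6↦1, 7↦2, 8↦10, 9↦3, 10↦3]  zeros at y ∈ ∅
  x = 5: [0↦7, 1↦0, 2↦0, 3↦7, 4↦10, 5↦9, 6↦4, 7↦6, 8↦4, 9↦9, 10↦10]  zeros at y ∈ {1, 2}
  x = 6: [0↦6, 1↦0, 2↦1, 3↦9, 4↦2, 5↦2, 6↦9, 7↦1, 8↦0, 9↦6, 10↦8]  zeros at y ∈ {1, 8}
  x = 7: [0↦7, 1↦2, 2↦4, 3↦2, 4↦7, 5↦8, 6↦5, 7↦9, 8↦9, 9↦5, 10↦8]  zeros at y ∈ ∅
  x = 8: [0↦10, 1↦6, 2↦9, 3↦8, 4↦3, 5↦5, 6↦3, 7↦8, 8↦9, 9↦6, 10↦10]  zeros at y ∈ ∅
  x = 9: [0↦4, 1↦1, 2↦5, 3↦5, 4↦1, 5↦4, 6↦3, 7↦9, 8↦0, 9↦9, 10↦3]  zeros at y ∈ {8}
  x = 10: [0↦0, 1↦9, 2↦3, 3↦4, 4↦1, 5↦5, 6↦5, 7↦1, 8↦4, 9↦3, 10↦9]  zeros at y ∈ {0}
Collecting zeros: affine points = {(2, 0), (2, 7), (3, 6), (3, 7), (5, 1), (5, 2), (6, 1), (6, 8), (9, 8), (10, 0)}.
Total count |C(F_11)_aff| = 10.


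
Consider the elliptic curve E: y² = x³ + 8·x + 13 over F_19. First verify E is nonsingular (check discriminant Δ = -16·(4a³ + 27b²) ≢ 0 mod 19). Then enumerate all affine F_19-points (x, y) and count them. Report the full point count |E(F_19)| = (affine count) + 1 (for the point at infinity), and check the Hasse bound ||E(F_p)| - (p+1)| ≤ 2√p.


Affine points = {(3, 8), (3, 11), (5, 8), (5, 11), (6, 7), (6, 12), (8, 0), (9, 4), (9, 15), (11, 8), (11, 11), (14, 0), (16, 0), (18, 2), (18, 17)}; affine count = 15; |E(F_19)| = 16.

Discriminant check: Δ ∝ 4a³ + 27b² = 4·8³ + 27·13² = 4·512 + 27·169 ≡ 18 (mod 19). Nonzero ⇒ E is nonsingular.
For each x ∈ F_19, compute rhs = x³ + 8·x + 13 mod 19, then count y ∈ F_19 with y² ≡ rhs.
  x = 0: rhs = 13, matching y values: none (0 points).
  x = 1: rhs = 3, matching y values: none (0 points).
  x = 2: rhs = 18, matching y values: none (0 points).
  x = 3: rhs = 7, matching y values: 8, 11 (2 points).
  x = 4: rhs = 14, matching y values: none (0 points).
  x = 5: rhs = 7, matching y values: 8, 11 (2 points).
  x = 6: rhs = 11, matching y values: 7, 12 (2 points).
  x = 7: rhs = 13, matching y values: none (0 points).
  x = 8: rhs = 0, matching y values: 0 (1 points).
  x = 9: rhs = 16, matching y values: 4, 15 (2 points).
  x = 10: rhs = 10, matching y values: none (0 points).
  x = 11: rhs = 7, matching y values: 8, 11 (2 points).
  x = 12: rhs = 13, matching y values: none (0 points).
  x = 13: rhs = 15, matching y values: none (0 points).
  x = 14: rhs = 0, matching y values: 0 (1 points).
  x = 15: rhs = 12, matching y values: none (0 points).
  x = 16: rhs = 0, matching y values: 0 (1 points).
  x = 17: rhs = 8, matching y values: none (0 points).
  x = 18: rhs = 4, matching y values: 2, 17 (2 points).
Total affine count: 15.
Full point count |E(F_19)| = 15 + 1 = 16.
Hasse bound: |16 − (19+1)| = |-4| = 4 ≤ 2√19 ≈ 8.7178 ✓.


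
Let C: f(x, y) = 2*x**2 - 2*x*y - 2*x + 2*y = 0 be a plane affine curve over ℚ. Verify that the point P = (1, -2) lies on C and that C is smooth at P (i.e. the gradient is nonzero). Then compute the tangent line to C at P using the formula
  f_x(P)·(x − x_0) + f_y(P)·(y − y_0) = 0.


Tangent line at P: 6*x - 6 = 0.

Step 1: f(1, -2) = 0, so P lies on C.
Step 2: partial derivatives
  f_x(x, y) = 4*x - 2*y - 2, f_y(x, y) = 2 - 2*x.
  f_x(P) = 6, f_y(P) = 0 (gradient nonzero, so P is smooth).
Step 3: tangent line at P: 6·(x − 1) + 0·(y − -2) = 0.
Expanding: 6*x - 6 = 0.


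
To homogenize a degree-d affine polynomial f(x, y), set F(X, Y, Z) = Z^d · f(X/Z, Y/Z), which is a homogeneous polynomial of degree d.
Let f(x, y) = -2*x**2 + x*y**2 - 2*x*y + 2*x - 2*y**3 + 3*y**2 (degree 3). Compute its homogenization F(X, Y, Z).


F(X, Y, Z) = -2*X**2*Z + X*Y**2 - 2*X*Y*Z + 2*X*Z**2 - 2*Y**3 + 3*Y**2*Z

deg(f) = 3.
Substitute x = X/Z, y = Y/Z into f, then multiply by Z^3.
  monomial -2·x^2·y^0 ↦ -2·X^2·Y^0·Z^1.
  monomial 1·x^1·y^2 ↦ 1·X^1·Y^2·Z^0.
  monomial -2·x^1·y^1 ↦ -2·X^1·Y^1·Z^1.
  monomial 2·x^1·y^0 ↦ 2·X^1·Y^0·Z^2.
  monomial -2·x^0·y^3 ↦ -2·X^0·Y^3·Z^0.
  monomial 3·x^0·y^2 ↦ 3·X^0·Y^2·Z^1.
Collecting: F(X, Y, Z) = -2*X**2*Z + X*Y**2 - 2*X*Y*Z + 2*X*Z**2 - 2*Y**3 + 3*Y**2*Z.


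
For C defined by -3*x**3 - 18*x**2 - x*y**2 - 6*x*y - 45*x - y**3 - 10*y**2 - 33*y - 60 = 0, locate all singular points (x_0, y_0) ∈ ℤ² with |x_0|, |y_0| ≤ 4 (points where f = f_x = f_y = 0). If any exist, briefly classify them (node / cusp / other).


Singular points: {(-2, -3)}; classification: cusp.

Compute partial derivatives:
  f_x = -9*x**2 - 36*x - y**2 - 6*y - 45.
  f_y = -2*x*y - 6*x - 3*y**2 - 20*y - 33.
Scan x_0 ∈ {−4, ..., 4}. For each x_0, f_y(x_0, y) is a polynomial in y; find its integer roots y ∈ {−4, ..., 4}, then test f_x and f at those candidates.
  x = -4: f_y(-4, y) = -3*y**2 - 12*y - 9; vanishes at y ∈ {-3, -1}. (-4, -3): f_x = -36 ≠ 0; (-4, -1): f_x = -40 ≠ 0.
  x = -3: f_y(-3, y) = -3*y**2 - 14*y - 15; vanishes at y ∈ {-3}. (-3, -3): f_x = -9 ≠ 0.
  x = -2: f_y(-2, y) = -3*y**2 - 16*y - 21; vanishes at y ∈ {-3}. (-2, -3): f_x = 0, f = 0 — SINGULAR.
  x = -1: f_y(-1, y) = -3*y**2 - 18*y - 27; vanishes at y ∈ {-3}. (-1, -3): f_x = -9 ≠ 0.
  x = 0: f_y(0, y) = -3*y**2 - 20*y - 33; vanishes at y ∈ {-3}. (0, -3): f_x = -36 ≠ 0.
  x = 1: f_y(1, y) = -3*y**2 - 22*y - 39; vanishes at y ∈ {-3}. (1, -3): f_x = -81 ≠ 0.
  x = 2: f_y(2, y) = -3*y**2 - 24*y - 45; vanishes at y ∈ {-3}. (2, -3): f_x = -144 ≠ 0.
  x = 3: f_y(3, y) = -3*y**2 - 26*y - 51; vanishes at y ∈ {-3}. (3, -3): f_x = -225 ≠ 0.
  x = 4: f_y(4, y) = -3*y**2 - 28*y - 57; vanishes at y ∈ {-3}. (4, -3): f_x = -324 ≠ 0.
Only singular point on the grid: (-2, -3).
Classify: substitute x = -2 + u, y = -3 + v and expand: f = -3*u**3 - u*v**2 - v**3 + v**2.
No constant or linear terms (consistent with a singular point). Quadratic part: v**2. Cubic part: -3*u**3 - u*v**2 - v**3.
The quadratic part v**2 is a perfect square, so there is a single (double) tangent line v = 0, i.e. y = -3. Restricting the cubic part to that line (v = 0) leaves -3*u**3 ≠ 0, so f is not divisible by v and the branch is v² ≈ 3*u**3 to lowest order — this is a cusp.
Classification: cusp.


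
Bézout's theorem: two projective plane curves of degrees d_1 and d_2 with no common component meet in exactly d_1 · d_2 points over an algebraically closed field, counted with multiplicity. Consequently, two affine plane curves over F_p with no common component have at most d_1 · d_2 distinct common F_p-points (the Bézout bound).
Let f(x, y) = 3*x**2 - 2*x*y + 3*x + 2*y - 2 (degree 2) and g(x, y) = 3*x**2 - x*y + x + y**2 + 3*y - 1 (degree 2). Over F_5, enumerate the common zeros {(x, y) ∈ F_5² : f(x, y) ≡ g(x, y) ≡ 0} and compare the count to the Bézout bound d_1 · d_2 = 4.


Common zeros: {(2, 3), (3, 1)}; count = 2; Bézout bound = 4.

deg(f) = 2, deg(g) = 2, so Bézout bound = 4.
Scan x ∈ F_5. For each x, list the y ∈ F_5 with f(x, y) ≡ 0 and those with g(x, y) ≡ 0 (mod 5); the common zeros in that column are the intersection.
  x = 0: f ≡ 0 at y ∈ {1}; g ≡ 0 at y ∈ ∅; common: ∅.
  x = 1: f ≡ 0 at y ∈ ∅; g ≡ 0 at y ∈ ∅; common: ∅.
  x = 2: f ≡ 0 at y ∈ {3}; g ≡ 0 at y ∈ {1, 3}; common: {3}.
  x = 3: f ≡ 0 at y ∈ {1}; g ≡ 0 at y ∈ {1, 4}; common: {1}.
  x = 4: f ≡ 0 at y ∈ {3}; g ≡ 0 at y ∈ ∅; common: ∅.
Collecting: common zeros = {(2, 3), (3, 1)}, so the count is 2.
Comparison with the Bézout bound: 2 ≤ 4 = deg(f)·deg(g), as expected for curves with no common component (the affine F_5-count falls short of the bound because intersections may lie at infinity, over extension fields, or carry multiplicity).


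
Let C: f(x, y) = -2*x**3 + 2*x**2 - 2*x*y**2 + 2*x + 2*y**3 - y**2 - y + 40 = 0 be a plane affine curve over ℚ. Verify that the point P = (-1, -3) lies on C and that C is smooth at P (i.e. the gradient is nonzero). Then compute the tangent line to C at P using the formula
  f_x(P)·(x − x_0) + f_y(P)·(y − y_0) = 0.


Tangent line at P: -26*x + 47*y + 115 = 0.

Step 1: f(-1, -3) = 0, so P lies on C.
Step 2: partial derivatives
  f_x(x, y) = -6*x**2 + 4*x - 2*y**2 + 2, f_y(x, y) = -4*x*y + 6*y**2 - 2*y - 1.
  f_x(P) = -26, f_y(P) = 47 (gradient nonzero, so P is smooth).
Step 3: tangent line at P: -26·(x − -1) + 47·(y − -3) = 0.
Expanding: -26*x + 47*y + 115 = 0.


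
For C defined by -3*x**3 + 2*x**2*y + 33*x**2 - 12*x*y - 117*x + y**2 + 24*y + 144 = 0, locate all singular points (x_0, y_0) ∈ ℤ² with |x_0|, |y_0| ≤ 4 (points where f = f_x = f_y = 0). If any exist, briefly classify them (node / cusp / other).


Singular points: {(3, -3)}; classification: cusp.

Compute partial derivatives:
  f_x = -9*x**2 + 4*x*y + 66*x - 12*y - 117.
  f_y = 2*x**2 - 12*x + 2*y + 24.
Scan x_0 ∈ {−4, ..., 4}. For each x_0, f_y(x_0, y) is a polynomial in y; find its integer roots y ∈ {−4, ..., 4}, then test f_x and f at those candidates.
  x = -4: f_y(-4, y) = 2*y + 104; no integer root y with |y| ≤ 4.
  x = -3: f_y(-3, y) = 2*y + 78; no integer root y with |y| ≤ 4.
  x = -2: f_y(-2, y) = 2*y + 56; no integer root y with |y| ≤ 4.
  x = -1: f_y(-1, y) = 2*y + 38; no integer root y with |y| ≤ 4.
  x = 0: f_y(0, y) = 2*y + 24; no integer root y with |y| ≤ 4.
  x = 1: f_y(1, y) = 2*y + 14; no integer root y with |y| ≤ 4.
  x = 2: f_y(2, y) = 2*y + 8; vanishes at y ∈ {-4}. (2, -4): f_x = -5 ≠ 0.
  x = 3: f_y(3, y) = 2*y + 6; vanishes at y ∈ {-3}. (3, -3): f_x = 0, f = 0 — SINGULAR.
  x = 4: f_y(4, y) = 2*y + 8; vanishes at y ∈ {-4}. (4, -4): f_x = -13 ≠ 0.
Only singular point on the grid: (3, -3).
Classify: substitute x = 3 + u, y = -3 + v and expand: f = -3*u**3 + 2*u**2*v + v**2.
No constant or linear terms (consistent with a singular point). Quadratic part: v**2. Cubic part: -3*u**3 + 2*u**2*v.
The quadratic part v**2 is a perfect square, so there is a single (double) tangent line v = 0, i.e. y = -3. Restricting the cubic part to that line (v = 0) leaves -3*u**3 ≠ 0, so f is not divisible by v and the branch is v² ≈ 3*u**3 to lowest order — this is a cusp.
Classification: cusp.


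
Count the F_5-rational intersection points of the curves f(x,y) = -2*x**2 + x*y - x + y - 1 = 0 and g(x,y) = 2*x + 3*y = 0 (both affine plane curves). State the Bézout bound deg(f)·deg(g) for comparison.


Common zeros: {(2, 2), (3, 3)}; count = 2; Bézout bound = 2.

deg(f) = 2, deg(g) = 1, so Bézout bound = 2.
Scan x ∈ F_5. For each x, list the y ∈ F_5 with f(x, y) ≡ 0 and those with g(x, y) ≡ 0 (mod 5); the common zeros in that column are the intersection.
  x = 0: f ≡ 0 at y ∈ {1}; g ≡ 0 at y ∈ {0}; common: ∅.
  x = 1: f ≡ 0 at y ∈ {2}; g ≡ 0 at y ∈ {1}; common: ∅.
  x = 2: f ≡ 0 at y ∈ {2}; g ≡ 0 at y ∈ {2}; common: {2}.
  x = 3: f ≡ 0 at y ∈ {3}; g ≡ 0 at y ∈ {3}; common: {3}.
  x = 4: f ≡ 0 at y ∈ ∅; g ≡ 0 at y ∈ {4}; common: ∅.
Collecting: common zeros = {(2, 2), (3, 3)}, so the count is 2.
Comparison with the Bézout bound: 2 ≤ 2 = deg(f)·deg(g), as expected for curves with no common component (the bound is attained).


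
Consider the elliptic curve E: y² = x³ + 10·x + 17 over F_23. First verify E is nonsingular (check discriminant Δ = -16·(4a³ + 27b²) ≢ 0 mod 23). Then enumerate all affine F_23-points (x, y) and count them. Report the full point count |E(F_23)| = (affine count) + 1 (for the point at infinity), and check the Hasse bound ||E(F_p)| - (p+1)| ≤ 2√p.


Affine points = {(4, 11), (4, 12), (5, 10), (5, 13), (7, 4), (7, 19), (9, 10), (9, 13), (10, 6), (10, 17), (11, 3), (11, 20), (12, 5), (12, 18), (14, 7), (14, 16), (15, 0), (16, 8), (16, 15), (18, 7), (18, 16), (20, 11), (20, 12), (21, 9), (21, 14), (22, 11), (22, 12)}; affine count = 27; |E(F_23)| = 28.

Discriminant check: Δ ∝ 4a³ + 27b² = 4·10³ + 27·17² = 4·1000 + 27·289 ≡ 4 (mod 23). Nonzero ⇒ E is nonsingular.
For each x ∈ F_23, compute rhs = x³ + 10·x + 17 mod 23, then count y ∈ F_23 with y² ≡ rhs.
  x = 0: rhs = 17, matching y values: none (0 points).
  x = 1: rhs = 5, matching y values: none (0 points).
  x = 2: rhs = 22, matching y values: none (0 points).
  x = 3: rhs = 5, matching y values: none (0 points).
  x = 4: rhs = 6, matching y values: 11, 12 (2 points).
  x = 5: rhs = 8, matching y values: 10, 13 (2 points).
  x = 6: rhs = 17, matching y values: none (0 points).
  x = 7: rhs = 16, matching y values: 4, 19 (2 points).
  x = 8: rhs = 11, matching y values: none (0 points).
  x = 9: rhs = 8, matching y values: 10, 13 (2 points).
  x = 10: rhs = 13, matching y values: 6, 17 (2 points).
  x = 11: rhs = 9, matching y values: 3, 20 (2 points).
  x = 12: rhs = 2, matching y values: 5, 18 (2 points).
  x = 13: rhs = 21, matching y values: none (0 points).
  x = 14: rhs = 3, matching y values: 7, 16 (2 points).
  x = 15: rhs = 0, matching y values: 0 (1 points).
  x = 16: rhs = 18, matching y values: 8, 15 (2 points).
  x = 17: rhs = 17, matching y values: none (0 points).
  x = 18: rhs = 3, matching y values: 7, 16 (2 points).
  x = 19: rhs = 5, matching y values: none (0 points).
  x = 20: rhs = 6, matching y values: 11, 12 (2 points).
  x = 21: rhs = 12, matching y values: 9, 14 (2 points).
  x = 22: rhs = 6, matching y values: 11, 12 (2 points).
Total affine count: 27.
Full point count |E(F_23)| = 27 + 1 = 28.
Hasse bound: |28 − (23+1)| = |4| = 4 ≤ 2√23 ≈ 9.5917 ✓.


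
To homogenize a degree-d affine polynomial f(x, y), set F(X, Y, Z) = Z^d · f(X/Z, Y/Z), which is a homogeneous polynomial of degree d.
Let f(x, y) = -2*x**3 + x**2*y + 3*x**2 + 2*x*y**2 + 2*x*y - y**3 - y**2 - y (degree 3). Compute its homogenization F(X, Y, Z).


F(X, Y, Z) = -2*X**3 + X**2*Y + 3*X**2*Z + 2*X*Y**2 + 2*X*Y*Z - Y**3 - Y**2*Z - Y*Z**2

deg(f) = 3.
Substitute x = X/Z, y = Y/Z into f, then multiply by Z^3.
  monomial -2·x^3·y^0 ↦ -2·X^3·Y^0·Z^0.
  monomial 1·x^2·y^1 ↦ 1·X^2·Y^1·Z^0.
  monomial 3·x^2·y^0 ↦ 3·X^2·Y^0·Z^1.
  monomial 2·x^1·y^2 ↦ 2·X^1·Y^2·Z^0.
  monomial 2·x^1·y^1 ↦ 2·X^1·Y^1·Z^1.
  monomial -1·x^0·y^3 ↦ -1·X^0·Y^3·Z^0.
  monomial -1·x^0·y^2 ↦ -1·X^0·Y^2·Z^1.
  monomial -1·x^0·y^1 ↦ -1·X^0·Y^1·Z^2.
Collecting: F(X, Y, Z) = -2*X**3 + X**2*Y + 3*X**2*Z + 2*X*Y**2 + 2*X*Y*Z - Y**3 - Y**2*Z - Y*Z**2.


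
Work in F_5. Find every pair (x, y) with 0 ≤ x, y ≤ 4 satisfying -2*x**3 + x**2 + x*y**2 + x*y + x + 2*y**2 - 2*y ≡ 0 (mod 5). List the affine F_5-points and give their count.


Affine F_5-points: {(0, 0), (0, 1), (1, 0), (1, 2), (2, 0), (3, 2), (4, 1), (4, 2)}; count = 8.

For each of the 25 pairs (x, y) ∈ F_5², evaluate f(x, y) mod 5. Record the zeros.
  x = 0: [0↦0, 1↦0, 2↦4, 3↦2, 4↦4]  zeros at y ∈ {0, 1}
  x = 1: [0↦0, 1↦2, 2↦0, 3↦4, 4↦4]  zeros at y ∈ {0, 2}
  x = 2: [0↦0, 1↦4, 2↦1, 3↦1, 4↦4]  zeros at y ∈ {0}
  x = 3: [0↦3, 1↦4, 2↦0, 3↦1, 4↦2]  zeros at y ∈ {2}
  x = 4: [0↦2, 1↦0, 2↦0, 3↦2, 4↦1]  zeros at y ∈ {1, 2}
Collecting zeros: affine points = {(0, 0), (0, 1), (1, 0), (1, 2), (2, 0), (3, 2), (4, 1), (4, 2)}.
Total count |C(F_5)_aff| = 8.


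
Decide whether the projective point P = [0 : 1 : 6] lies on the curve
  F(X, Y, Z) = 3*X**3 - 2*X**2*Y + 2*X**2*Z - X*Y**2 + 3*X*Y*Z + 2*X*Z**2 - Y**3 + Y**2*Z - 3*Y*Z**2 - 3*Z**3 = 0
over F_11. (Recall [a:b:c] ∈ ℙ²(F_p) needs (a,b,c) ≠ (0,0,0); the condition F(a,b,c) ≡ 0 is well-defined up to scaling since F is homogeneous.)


F(0,1,6) ≡ 8 (mod 11); P is NOT on the curve.

Evaluate F(0, 1, 6) term-by-term (mod 11).
  3*X**3 ↦ 3·0·1·1 = 0
  -2*X**2*Y ↦ -2·0·1·1 = 0
  2*X**2*Z ↦ 2·0·1·6 = 0
  -X*Y**2 ↦ -1·0·1·1 = 0
  3*X*Y*Z ↦ 3·0·1·6 = 0
  2*X*Z**2 ↦ 2·0·1·36 = 0
  -Y**3 ↦ -1·1·1·1 = -1
  Y**2*Z ↦ 1·1·1·6 = 6
  -3*Y*Z**2 ↦ -3·1·1·36 = -108
  -3*Z**3 ↦ -3·1·1·216 = -648
Sum: F(0, 1, 6) = (0) + (0) + (0) + (0) + (0) + (0) + (-1) + (6) + (-108) + (-648) = -751.
Reducing mod 11: -751 ≡ 8 (mod 11).
Since F(a, b, c) ≡ 8 ≠ 0 (mod 11), P does NOT lie on the curve.


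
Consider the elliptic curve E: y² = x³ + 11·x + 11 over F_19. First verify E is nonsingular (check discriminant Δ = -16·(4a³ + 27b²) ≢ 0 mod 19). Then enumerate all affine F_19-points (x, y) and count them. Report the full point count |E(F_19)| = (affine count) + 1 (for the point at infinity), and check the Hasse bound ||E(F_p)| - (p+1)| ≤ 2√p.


Affine points = {(0, 7), (0, 12), (1, 2), (1, 17), (4, 9), (4, 10), (5, 1), (5, 18), (10, 0), (11, 0), (12, 3), (12, 16), (15, 6), (15, 13), (17, 0)}; affine count = 15; |E(F_19)| = 16.

Discriminant check: Δ ∝ 4a³ + 27b² = 4·11³ + 27·11² = 4·1331 + 27·121 ≡ 3 (mod 19). Nonzero ⇒ E is nonsingular.
For each x ∈ F_19, compute rhs = x³ + 11·x + 11 mod 19, then count y ∈ F_19 with y² ≡ rhs.
  x = 0: rhs = 11, matching y values: 7, 12 (2 points).
  x = 1: rhs = 4, matching y values: 2, 17 (2 points).
  x = 2: rhs = 3, matching y values: none (0 points).
  x = 3: rhs = 14, matching y values: none (0 points).
  x = 4: rhs = 5, matching y values: 9, 10 (2 points).
  x = 5: rhs = 1, matching y values: 1, 18 (2 points).
  x = 6: rhs = 8, matching y values: none (0 points).
  x = 7: rhs = 13, matching y values: none (0 points).
  x = 8: rhs = 3, matching y values: none (0 points).
  x = 9: rhs = 3, matching y values: none (0 points).
  x = 10: rhs = 0, matching y values: 0 (1 points).
  x = 11: rhs = 0, matching y values: 0 (1 points).
  x = 12: rhs = 9, matching y values: 3, 16 (2 points).
  x = 13: rhs = 14, matching y values: none (0 points).
  x = 14: rhs = 2, matching y values: none (0 points).
  x = 15: rhs = 17, matching y values: 6, 13 (2 points).
  x = 16: rhs = 8, matching y values: none (0 points).
  x = 17: rhs = 0, matching y values: 0 (1 points).
  x = 18: rhs = 18, matching y values: none (0 points).
Total affine count: 15.
Full point count |E(F_19)| = 15 + 1 = 16.
Hasse bound: |16 − (19+1)| = |-4| = 4 ≤ 2√19 ≈ 8.7178 ✓.


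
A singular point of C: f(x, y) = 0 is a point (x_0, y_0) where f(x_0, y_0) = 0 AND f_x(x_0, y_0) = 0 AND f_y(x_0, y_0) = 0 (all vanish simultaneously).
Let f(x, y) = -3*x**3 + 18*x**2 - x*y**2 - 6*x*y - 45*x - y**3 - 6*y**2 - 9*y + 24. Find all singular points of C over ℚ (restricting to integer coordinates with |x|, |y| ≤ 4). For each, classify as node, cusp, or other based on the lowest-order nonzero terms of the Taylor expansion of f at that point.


Singular points: {(2, -3)}; classification: cusp.

Compute partial derivatives:
  f_x = -9*x**2 + 36*x - y**2 - 6*y - 45.
  f_y = -2*x*y - 6*x - 3*y**2 - 12*y - 9.
Scan x_0 ∈ {−4, ..., 4}. For each x_0, f_y(x_0, y) is a polynomial in y; find its integer roots y ∈ {−4, ..., 4}, then test f_x and f at those candidates.
  x = -4: f_y(-4, y) = -3*y**2 - 4*y + 15; vanishes at y ∈ {-3}. (-4, -3): f_x = -324 ≠ 0.
  x = -3: f_y(-3, y) = -3*y**2 - 6*y + 9; vanishes at y ∈ {-3, 1}. (-3, -3): f_x = -225 ≠ 0; (-3, 1): f_x = -241 ≠ 0.
  x = -2: f_y(-2, y) = -3*y**2 - 8*y + 3; vanishes at y ∈ {-3}. (-2, -3): f_x = -144 ≠ 0.
  x = -1: f_y(-1, y) = -3*y**2 - 10*y - 3; vanishes at y ∈ {-3}. (-1, -3): f_x = -81 ≠ 0.
  x = 0: f_y(0, y) = -3*y**2 - 12*y - 9; vanishes at y ∈ {-3, -1}. (0, -3): f_x = -36 ≠ 0; (0, -1): f_x = -40 ≠ 0.
  x = 1: f_y(1, y) = -3*y**2 - 14*y - 15; vanishes at y ∈ {-3}. (1, -3): f_x = -9 ≠ 0.
  x = 2: f_y(2, y) = -3*y**2 - 16*y - 21; vanishes at y ∈ {-3}. (2, -3): f_x = 0, f = 0 — SINGULAR.
  x = 3: f_y(3, y) = -3*y**2 - 18*y - 27; vanishes at y ∈ {-3}. (3, -3): f_x = -9 ≠ 0.
  x = 4: f_y(4, y) = -3*y**2 - 20*y - 33; vanishes at y ∈ {-3}. (4, -3): f_x = -36 ≠ 0.
Only singular point on the grid: (2, -3).
Classify: substitute x = 2 + u, y = -3 + v and expand: f = -3*u**3 - u*v**2 - v**3 + v**2.
No constant or linear terms (consistent with a singular point). Quadratic part: v**2. Cubic part: -3*u**3 - u*v**2 - v**3.
The quadratic part v**2 is a perfect square, so there is a single (double) tangent line v = 0, i.e. y = -3. Restricting the cubic part to that line (v = 0) leaves -3*u**3 ≠ 0, so f is not divisible by v and the branch is v² ≈ 3*u**3 to lowest order — this is a cusp.
Classification: cusp.


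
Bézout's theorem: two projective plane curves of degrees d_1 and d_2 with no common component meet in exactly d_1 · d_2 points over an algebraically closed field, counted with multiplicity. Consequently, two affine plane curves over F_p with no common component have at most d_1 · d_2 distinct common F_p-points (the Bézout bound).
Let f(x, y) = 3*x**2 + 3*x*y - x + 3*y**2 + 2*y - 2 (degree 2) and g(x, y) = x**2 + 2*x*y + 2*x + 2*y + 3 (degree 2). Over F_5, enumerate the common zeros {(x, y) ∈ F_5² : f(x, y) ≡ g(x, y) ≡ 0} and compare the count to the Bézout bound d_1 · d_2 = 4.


Common zeros: ∅; count = 0; Bézout bound = 4.

deg(f) = 2, deg(g) = 2, so Bézout bound = 4.
Scan x ∈ F_5. For each x, list the y ∈ F_5 with f(x, y) ≡ 0 and those with g(x, y) ≡ 0 (mod 5); the common zeros in that column are the intersection.
  x = 0: f ≡ 0 at y ∈ ∅; g ≡ 0 at y ∈ {1}; common: ∅.
  x = 1: f ≡ 0 at y ∈ {0}; g ≡ 0 at y ∈ {1}; common: ∅.
  x = 2: f ≡ 0 at y ∈ ∅; g ≡ 0 at y ∈ {4}; common: ∅.
  x = 3: f ≡ 0 at y ∈ ∅; g ≡ 0 at y ∈ {4}; common: ∅.
  x = 4: f ≡ 0 at y ∈ ∅; g ≡ 0 at y ∈ ∅; common: ∅.
Collecting: common zeros = ∅, so the count is 0.
Comparison with the Bézout bound: 0 ≤ 4 = deg(f)·deg(g), as expected for curves with no common component (the affine F_5-count falls short of the bound because intersections may lie at infinity, over extension fields, or carry multiplicity).


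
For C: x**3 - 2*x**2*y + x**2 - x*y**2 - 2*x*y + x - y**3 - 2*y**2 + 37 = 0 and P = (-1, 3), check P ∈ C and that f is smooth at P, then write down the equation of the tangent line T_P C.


Tangent line at P: -x - 33*y + 98 = 0.

Step 1: f(-1, 3) = 0, so P lies on C.
Step 2: partial derivatives
  f_x(x, y) = 3*x**2 - 4*x*y + 2*x - y**2 - 2*y + 1, f_y(x, y) = -2*x**2 - 2*x*y - 2*x - 3*y**2 - 4*y.
  f_x(P) = -1, f_y(P) = -33 (gradient nonzero, so P is smooth).
Step 3: tangent line at P: -1·(x − -1) + -33·(y − 3) = 0.
Expanding: -x - 33*y + 98 = 0.


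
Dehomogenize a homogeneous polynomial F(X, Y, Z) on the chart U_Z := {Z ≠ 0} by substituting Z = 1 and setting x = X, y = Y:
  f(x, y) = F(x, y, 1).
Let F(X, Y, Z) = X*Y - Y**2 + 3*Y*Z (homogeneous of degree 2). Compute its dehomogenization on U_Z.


f(x, y) = x*y - y**2 + 3*y

On U_Z we set Z = 1. Each monomial c·X^i·Y^j·Z^k in F becomes c·x^i·y^j·1^k = c·x^i·y^j.
Substituting Z = 1: F(X, Y, 1) = x*y - y**2 + 3*y.
Note: deg(f) ≤ deg(F) = 2; strict inequality happens when F is divisible by Z (lost terms).


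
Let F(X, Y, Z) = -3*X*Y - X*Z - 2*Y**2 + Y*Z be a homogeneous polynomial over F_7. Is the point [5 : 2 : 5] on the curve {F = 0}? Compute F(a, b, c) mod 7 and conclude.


F(5,2,5) ≡ 3 (mod 7); P is NOT on the curve.

Evaluate F(5, 2, 5) term-by-term (mod 7).
  -3*X*Y ↦ -3·5·2·1 = -30
  -X*Z ↦ -1·5·1·5 = -25
  -2*Y**2 ↦ -2·1·4·1 = -8
  Y*Z ↦ 1·1·2·5 = 10
Sum: F(5, 2, 5) = (-30) + (-25) + (-8) + (10) = -53.
Reducing mod 7: -53 ≡ 3 (mod 7).
Since F(a, b, c) ≡ 3 ≠ 0 (mod 7), P does NOT lie on the curve.
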